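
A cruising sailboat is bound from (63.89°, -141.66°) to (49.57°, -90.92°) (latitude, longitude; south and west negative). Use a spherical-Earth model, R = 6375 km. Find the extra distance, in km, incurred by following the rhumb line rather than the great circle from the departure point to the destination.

Great circle: cos σ = sin φ₁ sin φ₂ + cos φ₁ cos φ₂ cos Δλ,  σ = 0.5274 rad → d_gc = 3361.9 km
Rhumb line: Δψ = -0.4625, q = Δφ/Δψ = 0.5404, d_rh = R√(Δφ²+q²Δλ²) = 3442.0 km
Excess = 3442.0 − 3361.9 = 80.1 ≈ 80 km

80 km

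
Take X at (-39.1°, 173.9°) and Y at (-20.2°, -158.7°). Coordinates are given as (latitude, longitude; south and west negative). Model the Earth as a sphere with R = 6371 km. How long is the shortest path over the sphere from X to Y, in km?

Haversine: a = sin²(Δφ/2)+cos φ₁ cos φ₂ sin²(Δλ/2) = 0.06781;  σ = 2·atan2(√a,√(1−a))
σ = 30.188° → d = Rσ = 6371·0.52688 = 3357 km

3357 km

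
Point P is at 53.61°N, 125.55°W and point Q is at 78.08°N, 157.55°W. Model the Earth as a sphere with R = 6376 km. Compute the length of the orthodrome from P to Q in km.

Haversine: a = sin²(Δφ/2)+cos φ₁ cos φ₂ sin²(Δλ/2) = 0.05422;  σ = 2·atan2(√a,√(1−a))
σ = 26.930° → d = Rσ = 6376·0.47002 = 2997 km

2997 km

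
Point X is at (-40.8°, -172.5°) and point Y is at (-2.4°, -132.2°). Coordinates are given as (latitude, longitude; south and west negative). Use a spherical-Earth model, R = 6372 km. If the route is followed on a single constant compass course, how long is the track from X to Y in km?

Rhumb course C = atan2(Δλ, Δψ) with Δψ = ln[tan(π/4+φ₂/2)/tan(π/4+φ₁/2)] = +0.7393, Δλ = +0.7034 → C = 43.57°
d = R·|Δφ| / |cos C| = 6372·0.67021 / 0.72451 = 5894 km

5894 km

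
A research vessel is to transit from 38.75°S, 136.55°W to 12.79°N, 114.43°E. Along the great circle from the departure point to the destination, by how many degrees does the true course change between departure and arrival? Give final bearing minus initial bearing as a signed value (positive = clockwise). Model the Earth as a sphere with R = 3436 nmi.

+38.6°

Initial bearing θ₁ = atan2(sin Δλ cos φ₂, cos φ₁ sin φ₂ − sin φ₁ cos φ₂ cos Δλ) = 268.37°
Final bearing θ₂ = (initial bearing from the destination back to the start) + 180° = 306.93°
Δθ = θ₂ − θ₁ = +38.6°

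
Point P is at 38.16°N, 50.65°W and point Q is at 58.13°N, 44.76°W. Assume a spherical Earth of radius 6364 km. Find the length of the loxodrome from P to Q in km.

Δψ = ln[tan(π/4+φ₂/2)/tan(π/4+φ₁/2)] = +0.5319;  Δφ = +0.3485 rad,  Δλ = +0.1028 rad
q = Δφ/Δψ = 0.6553
d = R·√(Δφ² + q²Δλ²) = 6364·0.35499 = 2259 km

2259 km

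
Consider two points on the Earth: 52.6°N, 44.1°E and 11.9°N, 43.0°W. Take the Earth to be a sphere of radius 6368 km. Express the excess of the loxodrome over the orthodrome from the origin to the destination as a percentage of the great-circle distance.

3.6%

Great circle: σ = 1.3757 rad → d_gc = Rσ = 8760.3 km
Rhumb: Δφ = -0.7103, Δλ = -1.5202, Δψ = -0.8741, q = Δφ/Δψ = 0.8127 → d_rh = R√(Δφ²+q²Δλ²) = 9074.9 km
Excess = (9074.9 − 8760.3) / 8760.3 = 314.6 / 8760.3 = 3.59% ≈ 3.6%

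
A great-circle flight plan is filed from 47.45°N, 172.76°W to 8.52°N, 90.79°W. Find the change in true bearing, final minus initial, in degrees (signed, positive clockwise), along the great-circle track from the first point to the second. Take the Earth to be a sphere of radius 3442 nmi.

+46.8°

Initial bearing θ₁ = atan2(sin Δλ cos φ₂, cos φ₁ sin φ₂ − sin φ₁ cos φ₂ cos Δλ) = 90.09°
Final bearing θ₂ = (initial bearing from the destination back to the start) + 180° = 136.86°
Δθ = θ₂ − θ₁ = +46.8°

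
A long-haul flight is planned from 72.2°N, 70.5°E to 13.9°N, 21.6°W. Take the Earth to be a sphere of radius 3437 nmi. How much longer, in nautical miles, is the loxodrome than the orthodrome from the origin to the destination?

299 nmi

Great circle: cos σ = sin φ₁ sin φ₂ + cos φ₁ cos φ₂ cos Δλ,  σ = 1.3512 rad → d_gc = 4644.0 nmi
Rhumb line: Δψ = -1.6091, q = Δφ/Δψ = 0.6324, d_rh = R√(Δφ²+q²Δλ²) = 4943.4 nmi
Excess = 4943.4 − 4644.0 = 299.4 ≈ 299 nmi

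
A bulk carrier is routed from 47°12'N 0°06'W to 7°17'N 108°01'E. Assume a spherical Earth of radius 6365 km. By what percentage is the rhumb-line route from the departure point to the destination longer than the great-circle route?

4.7%

Great circle: σ = 1.6876 rad → d_gc = Rσ = 10741.7 km
Rhumb: Δφ = -0.6967, Δλ = +1.8870, Δψ = -0.8093, q = Δφ/Δψ = 0.8608 → d_rh = R√(Δφ²+q²Δλ²) = 11250.1 km
Excess = (11250.1 − 10741.7) / 10741.7 = 508.4 / 10741.7 = 4.73% ≈ 4.7%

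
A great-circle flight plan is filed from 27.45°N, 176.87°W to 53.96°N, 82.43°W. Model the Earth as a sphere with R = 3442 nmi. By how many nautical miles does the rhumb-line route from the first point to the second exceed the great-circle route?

255 nmi

Great circle: cos σ = sin φ₁ sin φ₂ + cos φ₁ cos φ₂ cos Δλ,  σ = 1.2320 rad → d_gc = 4240.6 nmi
Rhumb line: Δψ = +0.6244, q = Δφ/Δψ = 0.7410, d_rh = R√(Δφ²+q²Δλ²) = 4495.3 nmi
Excess = 4495.3 − 4240.6 = 254.7 ≈ 255 nmi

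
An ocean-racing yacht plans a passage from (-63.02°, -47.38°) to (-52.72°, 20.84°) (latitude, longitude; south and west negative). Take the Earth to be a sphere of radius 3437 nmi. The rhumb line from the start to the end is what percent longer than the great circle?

4.5%

Great circle: σ = 0.6249 rad → d_gc = Rσ = 2147.6 nmi
Rhumb: Δφ = +0.1798, Δλ = +1.1907, Δψ = +0.3408, q = Δφ/Δψ = 0.5275 → d_rh = R√(Δφ²+q²Δλ²) = 2245.2 nmi
Excess = (2245.2 − 2147.6) / 2147.6 = 97.6 / 2147.6 = 4.54% ≈ 4.5%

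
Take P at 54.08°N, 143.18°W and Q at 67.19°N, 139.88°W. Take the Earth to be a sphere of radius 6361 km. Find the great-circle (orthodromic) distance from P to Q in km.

Haversine: a = sin²(Δφ/2)+cos φ₁ cos φ₂ sin²(Δλ/2) = 0.01322;  σ = 2·atan2(√a,√(1−a))
σ = 13.205° → d = Rσ = 6361·0.23047 = 1466 km

1466 km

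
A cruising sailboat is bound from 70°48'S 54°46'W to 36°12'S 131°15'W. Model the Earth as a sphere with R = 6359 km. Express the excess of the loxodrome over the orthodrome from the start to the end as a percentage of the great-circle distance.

Great circle: σ = 0.9023 rad → d_gc = Rσ = 5737.9 km
Rhumb: Δφ = +0.6039, Δλ = -1.3349, Δψ = +1.0984, q = Δφ/Δψ = 0.5498 → d_rh = R√(Δφ²+q²Δλ²) = 6043.5 km
Excess = (6043.5 − 5737.9) / 5737.9 = 305.6 / 5737.9 = 5.33% ≈ 5.3%

5.3%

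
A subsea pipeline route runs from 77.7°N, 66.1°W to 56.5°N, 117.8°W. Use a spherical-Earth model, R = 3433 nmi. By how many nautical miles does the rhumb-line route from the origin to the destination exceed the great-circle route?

48 nmi

Great circle: cos σ = sin φ₁ sin φ₂ + cos φ₁ cos φ₂ cos Δλ,  σ = 0.4786 rad → d_gc = 1643.2 nmi
Rhumb line: Δψ = -1.0272, q = Δφ/Δψ = 0.3602, d_rh = R√(Δφ²+q²Δλ²) = 1690.8 nmi
Excess = 1690.8 − 1643.2 = 47.6 ≈ 48 nmi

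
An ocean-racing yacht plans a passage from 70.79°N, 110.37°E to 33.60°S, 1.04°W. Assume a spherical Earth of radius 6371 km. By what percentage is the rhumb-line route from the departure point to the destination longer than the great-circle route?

4.6%

Great circle: σ = 2.2429 rad → d_gc = Rσ = 14289.4 km
Rhumb: Δφ = -1.8219, Δλ = -1.9445, Δψ = -2.3998, q = Δφ/Δψ = 0.7592 → d_rh = R√(Δφ²+q²Δλ²) = 14939.8 km
Excess = (14939.8 − 14289.4) / 14289.4 = 650.4 / 14289.4 = 4.552% ≈ 4.6%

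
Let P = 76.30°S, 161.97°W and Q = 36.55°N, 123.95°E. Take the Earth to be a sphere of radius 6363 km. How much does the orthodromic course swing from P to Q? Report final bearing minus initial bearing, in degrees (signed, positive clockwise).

+49.8°

At departure: θ₁ = atan2(sin Δλ cos φ₂, cos φ₁ sin φ₂ − sin φ₁ cos φ₂ cos Δλ) = 294.69°
At arrival: θ₂ = atan2(sin Δλ cos φ₁, −cos φ₂ sin φ₁ + sin φ₂ cos φ₁ cos Δλ) = 344.46°
Δθ = θ₂ − θ₁ = +49.8°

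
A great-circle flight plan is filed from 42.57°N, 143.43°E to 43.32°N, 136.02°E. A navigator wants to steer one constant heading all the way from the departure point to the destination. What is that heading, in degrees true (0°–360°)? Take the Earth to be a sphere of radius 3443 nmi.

277.9°

Δψ = ln[tan(π/4+φ₂/2)/tan(π/4+φ₁/2)] = +0.0179
Δλ = -0.1293 rad (taken the short way round)
course = atan2(Δλ, Δψ) = 277.87°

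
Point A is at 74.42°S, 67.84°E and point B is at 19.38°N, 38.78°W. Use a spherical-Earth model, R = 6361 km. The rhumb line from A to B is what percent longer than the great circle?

6.1%

Great circle: σ = 1.9737 rad → d_gc = Rσ = 12554.8 km
Rhumb: Δφ = +1.6371, Δλ = -1.8609, Δψ = +2.3341, q = Δφ/Δψ = 0.7014 → d_rh = R√(Δφ²+q²Δλ²) = 13318.3 km
Excess = (13318.3 − 12554.8) / 12554.8 = 763.5 / 12554.8 = 6.08% ≈ 6.1%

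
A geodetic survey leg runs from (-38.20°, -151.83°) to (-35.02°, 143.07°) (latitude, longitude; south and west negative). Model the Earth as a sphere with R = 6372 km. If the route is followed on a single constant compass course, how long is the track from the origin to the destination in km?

5821 km

Δψ = ln[tan(π/4+φ₂/2)/tan(π/4+φ₁/2)] = +0.0692;  Δφ = +0.0555 rad,  Δλ = -1.1362 rad
q = Δφ/Δψ = 0.8025
d = R·√(Δφ² + q²Δλ²) = 6372·0.91349 = 5821 km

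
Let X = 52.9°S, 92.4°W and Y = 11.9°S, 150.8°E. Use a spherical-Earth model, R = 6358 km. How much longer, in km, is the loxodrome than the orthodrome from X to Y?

815 km

Great circle: cos σ = sin φ₁ sin φ₂ + cos φ₁ cos φ₂ cos Δλ,  σ = 1.6726 rad → d_gc = 10634.6 km
Rhumb line: Δψ = +0.8827, q = Δφ/Δψ = 0.8106, d_rh = R√(Δφ²+q²Δλ²) = 11449.6 km
Excess = 11449.6 − 10634.6 = 815.0 ≈ 815 km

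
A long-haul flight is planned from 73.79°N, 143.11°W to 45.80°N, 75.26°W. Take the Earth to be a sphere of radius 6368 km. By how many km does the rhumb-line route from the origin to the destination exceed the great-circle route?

207 km

Great circle: cos σ = sin φ₁ sin φ₂ + cos φ₁ cos φ₂ cos Δλ,  σ = 0.7047 rad → d_gc = 4487.7 km
Rhumb line: Δψ = -1.0478, q = Δφ/Δψ = 0.4662, d_rh = R√(Δφ²+q²Δλ²) = 4694.6 km
Excess = 4694.6 − 4487.7 = 206.9 ≈ 207 km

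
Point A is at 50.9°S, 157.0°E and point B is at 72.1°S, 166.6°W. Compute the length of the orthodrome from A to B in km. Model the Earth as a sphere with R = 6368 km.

cos σ = sin φ₁ sin φ₂ + cos φ₁ cos φ₂ cos Δλ
      = sin(-50.90°)sin(-72.10°) + cos(-50.90°)cos(-72.10°)cos(36.40°) = 0.8945
σ = 26.555° → d = Rσ = 6368·0.46348 = 2951 km

2951 km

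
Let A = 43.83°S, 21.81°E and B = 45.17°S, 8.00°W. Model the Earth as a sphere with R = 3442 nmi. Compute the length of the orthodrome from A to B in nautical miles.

1273 nmi

cos σ = sin φ₁ sin φ₂ + cos φ₁ cos φ₂ cos Δλ
      = sin(-43.83°)sin(-45.17°) + cos(-43.83°)cos(-45.17°)cos(-29.81°) = 0.9324
σ = 21.183° → d = Rσ = 3442·0.36972 = 1273 nmi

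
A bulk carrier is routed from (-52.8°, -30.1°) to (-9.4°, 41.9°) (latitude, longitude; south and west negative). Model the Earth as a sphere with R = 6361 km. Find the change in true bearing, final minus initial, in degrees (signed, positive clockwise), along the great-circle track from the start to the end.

At departure: θ₁ = atan2(sin Δλ cos φ₂, cos φ₁ sin φ₂ − sin φ₁ cos φ₂ cos Δλ) = 81.27°
At arrival: θ₂ = atan2(sin Δλ cos φ₁, −cos φ₂ sin φ₁ + sin φ₂ cos φ₁ cos Δλ) = 37.28°
Δθ = θ₂ − θ₁ = -44.0°

-44.0°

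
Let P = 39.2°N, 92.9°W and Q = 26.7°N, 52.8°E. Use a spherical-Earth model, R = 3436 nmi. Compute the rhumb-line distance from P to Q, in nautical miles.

Rhumb course C = atan2(Δλ, Δψ) with Δψ = ln[tan(π/4+φ₂/2)/tan(π/4+φ₁/2)] = -0.2609, Δλ = +2.5429 → C = 95.86°
d = R·|Δφ| / |cos C| = 3436·0.21817 / 0.10208 = 7344 nmi

7344 nmi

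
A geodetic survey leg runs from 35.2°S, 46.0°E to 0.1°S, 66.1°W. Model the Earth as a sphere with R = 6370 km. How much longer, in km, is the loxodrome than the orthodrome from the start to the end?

296 km

Great circle: cos σ = sin φ₁ sin φ₂ + cos φ₁ cos φ₂ cos Δλ,  σ = 1.8822 rad → d_gc = 11989.80 km
Rhumb line: Δψ = +0.6554, q = Δφ/Δψ = 0.9348, d_rh = R√(Δφ²+q²Δλ²) = 12286.26 km
Excess = 12286.26 − 11989.80 = 296.46 ≈ 296 km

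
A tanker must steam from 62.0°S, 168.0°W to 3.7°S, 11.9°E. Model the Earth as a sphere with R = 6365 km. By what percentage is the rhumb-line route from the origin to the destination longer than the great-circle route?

Great circle: σ = 1.9949 rad → d_gc = Rσ = 12697.6 km
Rhumb: Δφ = +1.0175, Δλ = +3.1398, Δψ = +1.3244, q = Δφ/Δψ = 0.7683 → d_rh = R√(Δφ²+q²Δλ²) = 16664.8 km
Excess = (16664.8 − 12697.6) / 12697.6 = 3967.2 / 12697.6 = 31.24% ≈ 31.2%

31.2%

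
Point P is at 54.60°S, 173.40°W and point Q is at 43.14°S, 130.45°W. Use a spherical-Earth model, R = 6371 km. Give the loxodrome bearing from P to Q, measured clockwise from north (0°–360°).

Meridional parts: M(φ₁)=-1.1421, M(φ₂)=-0.8362 → ΔM = +0.3059;  Δλ = +0.7496 rad
tan C = Δλ / ΔM = +2.4502 → C = 67.80°

67.8°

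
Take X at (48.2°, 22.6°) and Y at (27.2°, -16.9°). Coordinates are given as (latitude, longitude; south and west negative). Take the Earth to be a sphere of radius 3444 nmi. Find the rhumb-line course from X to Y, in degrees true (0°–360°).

Δψ = ln[tan(π/4+φ₂/2)/tan(π/4+φ₁/2)] = -0.4691
Δλ = -0.6894 rad (taken the short way round)
course = atan2(Δλ, Δψ) = 235.77°

235.8°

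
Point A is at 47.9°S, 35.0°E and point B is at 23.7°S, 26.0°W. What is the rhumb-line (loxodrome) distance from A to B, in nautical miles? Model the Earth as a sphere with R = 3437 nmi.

Rhumb course C = atan2(Δλ, Δψ) with Δψ = ln[tan(π/4+φ₂/2)/tan(π/4+φ₁/2)] = +0.5289, Δλ = -1.0647 → C = 296.42°
d = R·|Δφ| / |cos C| = 3437·0.42237 / 0.44490 = 3263 nmi

3263 nmi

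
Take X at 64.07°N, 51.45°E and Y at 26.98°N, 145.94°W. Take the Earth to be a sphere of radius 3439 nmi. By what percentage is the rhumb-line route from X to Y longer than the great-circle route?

Great circle: σ = 1.5347 rad → d_gc = Rσ = 5277.7 nmi
Rhumb: Δφ = -0.6473, Δλ = +2.8381, Δψ = -0.9794, q = Δφ/Δψ = 0.6610 → d_rh = R√(Δφ²+q²Δλ²) = 6824.5 nmi
Excess = (6824.5 − 5277.7) / 5277.7 = 1546.8 / 5277.7 = 29.31% ≈ 29.3%

29.3%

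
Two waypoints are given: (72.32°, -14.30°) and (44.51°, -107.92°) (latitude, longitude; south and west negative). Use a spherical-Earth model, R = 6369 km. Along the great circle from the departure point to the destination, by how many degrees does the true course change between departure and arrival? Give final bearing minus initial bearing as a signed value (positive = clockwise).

Initial bearing θ₁ = atan2(sin Δλ cos φ₂, cos φ₁ sin φ₂ − sin φ₁ cos φ₂ cos Δλ) = 289.77°
Final bearing θ₂ = (initial bearing from the destination back to the start) + 180° = 203.63°
Δθ = θ₂ − θ₁ = -86.1°

-86.1°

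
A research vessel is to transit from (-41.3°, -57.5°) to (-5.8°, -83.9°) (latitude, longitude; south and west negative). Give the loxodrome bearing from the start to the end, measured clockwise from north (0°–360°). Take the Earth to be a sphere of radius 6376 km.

Δψ = ln[tan(π/4+φ₂/2)/tan(π/4+φ₁/2)] = +0.6914
Δλ = -0.4608 rad (taken the short way round)
course = atan2(Δλ, Δψ) = 326.32°

326.3°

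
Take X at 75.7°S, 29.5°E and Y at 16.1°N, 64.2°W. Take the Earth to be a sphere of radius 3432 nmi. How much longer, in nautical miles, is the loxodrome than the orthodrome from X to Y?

310 nmi

Great circle: cos σ = sin φ₁ sin φ₂ + cos φ₁ cos φ₂ cos Δλ,  σ = 1.8588 rad → d_gc = 6379.4 nmi
Rhumb line: Δψ = +2.3607, q = Δφ/Δψ = 0.6787, d_rh = R√(Δφ²+q²Δλ²) = 6689.4 nmi
Excess = 6689.4 − 6379.4 = 310.0 ≈ 310 nmi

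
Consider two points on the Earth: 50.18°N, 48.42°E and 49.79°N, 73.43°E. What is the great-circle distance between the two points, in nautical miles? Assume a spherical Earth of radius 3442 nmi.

Haversine: a = sin²(Δφ/2)+cos φ₁ cos φ₂ sin²(Δλ/2) = 0.01939;  σ = 2·atan2(√a,√(1−a))
σ = 16.010° → d = Rσ = 3442·0.27943 = 962 nmi

962 nmi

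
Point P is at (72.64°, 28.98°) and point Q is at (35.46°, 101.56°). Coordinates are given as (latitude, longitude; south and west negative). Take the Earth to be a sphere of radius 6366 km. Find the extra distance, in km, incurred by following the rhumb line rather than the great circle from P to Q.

273 km

Great circle: cos σ = sin φ₁ sin φ₂ + cos φ₁ cos φ₂ cos Δλ,  σ = 0.8938 rad → d_gc = 5689.8 km
Rhumb line: Δψ = -1.2168, q = Δφ/Δψ = 0.5333, d_rh = R√(Δφ²+q²Δλ²) = 5963.1 km
Excess = 5963.1 − 5689.8 = 273.3 ≈ 273 km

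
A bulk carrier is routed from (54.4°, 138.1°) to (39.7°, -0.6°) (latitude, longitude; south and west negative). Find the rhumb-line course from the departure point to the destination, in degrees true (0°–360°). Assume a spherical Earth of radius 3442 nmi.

261.1°

Meridional parts: M(φ₁)=+1.1361, M(φ₂)=+0.7561 → ΔM = -0.3800;  Δλ = -2.4208 rad
tan C = Δλ / ΔM = +6.3701 → C = 261.08°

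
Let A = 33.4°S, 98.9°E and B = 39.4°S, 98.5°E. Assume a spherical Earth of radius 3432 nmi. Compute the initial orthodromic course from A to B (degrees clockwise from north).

θ = atan2( sin Δλ·cos φ₂ ,  cos φ₁ sin φ₂ − sin φ₁ cos φ₂ cos Δλ )
  = atan2(-0.0054, -0.1045) = 182.95°

183.0°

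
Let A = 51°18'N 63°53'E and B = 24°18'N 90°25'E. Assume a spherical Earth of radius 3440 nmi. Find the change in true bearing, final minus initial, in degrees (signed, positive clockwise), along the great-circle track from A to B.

+16.9°

At departure: θ₁ = atan2(sin Δλ cos φ₂, cos φ₁ sin φ₂ − sin φ₁ cos φ₂ cos Δλ) = 132.96°
At arrival: θ₂ = atan2(sin Δλ cos φ₁, −cos φ₂ sin φ₁ + sin φ₂ cos φ₁ cos Δλ) = 149.86°
Δθ = θ₂ − θ₁ = +16.9°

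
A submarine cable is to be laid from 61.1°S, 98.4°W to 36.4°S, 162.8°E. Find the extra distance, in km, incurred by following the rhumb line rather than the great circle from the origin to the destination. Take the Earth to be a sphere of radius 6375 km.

592 km

Great circle: cos σ = sin φ₁ sin φ₂ + cos φ₁ cos φ₂ cos Δλ,  σ = 1.0928 rad → d_gc = 6966.56 km
Rhumb line: Δψ = +0.6731, q = Δφ/Δψ = 0.6405, d_rh = R√(Δφ²+q²Δλ²) = 7558.12 km
Excess = 7558.12 − 6966.56 = 591.56 ≈ 592 km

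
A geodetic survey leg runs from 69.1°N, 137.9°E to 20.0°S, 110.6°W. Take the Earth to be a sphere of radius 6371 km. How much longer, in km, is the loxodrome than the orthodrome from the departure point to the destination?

Great circle: cos σ = sin φ₁ sin φ₂ + cos φ₁ cos φ₂ cos Δλ,  σ = 2.0290 rad → d_gc = 12927.0 km
Rhumb line: Δψ = -2.0468, q = Δφ/Δψ = 0.7598, d_rh = R√(Δφ²+q²Δλ²) = 13670.7 km
Excess = 13670.7 − 12927.0 = 743.7 ≈ 744 km

744 km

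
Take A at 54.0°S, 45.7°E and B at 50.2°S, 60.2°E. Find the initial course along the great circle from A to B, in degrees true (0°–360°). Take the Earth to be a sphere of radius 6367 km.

72.7°

N = sin Δλ·cos φ₂ = +0.1603;  D = cos φ₁ sin φ₂ − sin φ₁ cos φ₂ cos Δλ = +0.0498
initial course = atan2(N, D) = 72.75°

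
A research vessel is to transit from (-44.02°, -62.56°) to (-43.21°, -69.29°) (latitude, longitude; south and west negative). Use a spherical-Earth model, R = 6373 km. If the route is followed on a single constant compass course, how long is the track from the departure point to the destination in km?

549 km

Δψ = ln[tan(π/4+φ₂/2)/tan(π/4+φ₁/2)] = +0.0195;  Δφ = +0.0141 rad,  Δλ = -0.1175 rad
q = Δφ/Δψ = 0.7240
d = R·√(Δφ² + q²Δλ²) = 6373·0.08621 = 549 km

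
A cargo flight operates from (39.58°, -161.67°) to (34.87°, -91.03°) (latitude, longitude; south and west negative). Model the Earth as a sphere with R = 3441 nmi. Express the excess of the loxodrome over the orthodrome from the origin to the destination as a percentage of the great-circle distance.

Great circle: σ = 0.9595 rad → d_gc = Rσ = 3301.8 nmi
Rhumb: Δφ = -0.0822, Δλ = +1.2329, Δψ = -0.1033, q = Δφ/Δψ = 0.7958 → d_rh = R√(Δφ²+q²Δλ²) = 3387.9 nmi
Excess = (3387.9 − 3301.8) / 3301.8 = 86.1 / 3301.8 = 2.61% ≈ 2.6%

2.6%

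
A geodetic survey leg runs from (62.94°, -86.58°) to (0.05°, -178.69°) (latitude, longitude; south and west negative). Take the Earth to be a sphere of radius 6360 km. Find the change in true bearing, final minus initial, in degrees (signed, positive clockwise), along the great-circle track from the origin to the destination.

Initial bearing θ₁ = atan2(sin Δλ cos φ₂, cos φ₁ sin φ₂ − sin φ₁ cos φ₂ cos Δλ) = 271.90°
Final bearing θ₂ = (initial bearing from the destination back to the start) + 180° = 207.04°
Δθ = θ₂ − θ₁ = -64.9°

-64.9°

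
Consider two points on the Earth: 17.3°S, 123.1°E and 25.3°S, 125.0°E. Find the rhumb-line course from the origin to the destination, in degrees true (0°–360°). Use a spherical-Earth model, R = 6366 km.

Δψ = ln[tan(π/4+φ₂/2)/tan(π/4+φ₁/2)] = -0.1500
Δλ = +0.0332 rad (taken the short way round)
course = atan2(Δλ, Δψ) = 167.54°

167.5°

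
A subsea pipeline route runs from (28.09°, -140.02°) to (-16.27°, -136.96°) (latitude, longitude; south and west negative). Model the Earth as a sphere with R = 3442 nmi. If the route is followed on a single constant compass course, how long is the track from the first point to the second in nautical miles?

2671 nmi

Rhumb course C = atan2(Δλ, Δψ) with Δψ = ln[tan(π/4+φ₂/2)/tan(π/4+φ₁/2)] = -0.7990, Δλ = +0.0534 → C = 176.18°
d = R·|Δφ| / |cos C| = 3442·0.77423 / 0.99777 = 2671 nmi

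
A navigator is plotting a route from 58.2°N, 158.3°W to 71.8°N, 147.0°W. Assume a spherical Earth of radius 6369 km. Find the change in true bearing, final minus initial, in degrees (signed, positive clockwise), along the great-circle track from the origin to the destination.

Initial bearing θ₁ = atan2(sin Δλ cos φ₂, cos φ₁ sin φ₂ − sin φ₁ cos φ₂ cos Δλ) = 14.29°
Final bearing θ₂ = (initial bearing from the destination back to the start) + 180° = 24.61°
Δθ = θ₂ − θ₁ = +10.3°

+10.3°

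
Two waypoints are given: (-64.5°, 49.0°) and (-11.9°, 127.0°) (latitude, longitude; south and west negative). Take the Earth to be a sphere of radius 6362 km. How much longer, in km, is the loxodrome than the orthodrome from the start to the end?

308 km

Great circle: cos σ = sin φ₁ sin φ₂ + cos φ₁ cos φ₂ cos Δλ,  σ = 1.2936 rad → d_gc = 8229.6 km
Rhumb line: Δψ = +1.2768, q = Δφ/Δψ = 0.7190, d_rh = R√(Δφ²+q²Δλ²) = 8537.8 km
Excess = 8537.8 − 8229.6 = 308.2 ≈ 308 km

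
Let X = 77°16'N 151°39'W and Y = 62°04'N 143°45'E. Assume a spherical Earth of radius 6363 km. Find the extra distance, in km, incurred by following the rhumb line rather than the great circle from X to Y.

133 km

Great circle: cos σ = sin φ₁ sin φ₂ + cos φ₁ cos φ₂ cos Δλ,  σ = 0.4369 rad → d_gc = 2780.2 km
Rhumb line: Δψ = -0.8016, q = Δφ/Δψ = 0.3310, d_rh = R√(Δφ²+q²Δλ²) = 2913.3 km
Excess = 2913.3 − 2780.2 = 133.1 ≈ 133 km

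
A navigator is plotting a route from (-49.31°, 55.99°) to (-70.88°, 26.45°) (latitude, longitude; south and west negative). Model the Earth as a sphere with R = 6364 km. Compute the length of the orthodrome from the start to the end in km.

cos σ = sin φ₁ sin φ₂ + cos φ₁ cos φ₂ cos Δλ
      = sin(-49.31°)sin(-70.88°) + cos(-49.31°)cos(-70.88°)cos(-29.54°) = 0.9022
σ = 25.550° → d = Rσ = 6364·0.44593 = 2838 km

2838 km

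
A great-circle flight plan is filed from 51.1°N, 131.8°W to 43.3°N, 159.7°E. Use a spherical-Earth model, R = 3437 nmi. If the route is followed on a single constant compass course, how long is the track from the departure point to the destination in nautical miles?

2824 nmi

Δψ = ln[tan(π/4+φ₂/2)/tan(π/4+φ₁/2)] = -0.2009;  Δφ = -0.1361 rad,  Δλ = -1.1956 rad
q = Δφ/Δψ = 0.6777
d = R·√(Δφ² + q²Δλ²) = 3437·0.82157 = 2824 nmi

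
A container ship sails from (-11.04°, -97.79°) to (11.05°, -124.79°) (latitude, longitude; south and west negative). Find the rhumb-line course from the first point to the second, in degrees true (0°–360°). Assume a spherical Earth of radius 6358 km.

Δψ = ln[tan(π/4+φ₂/2)/tan(π/4+φ₁/2)] = +0.3880
Δλ = -0.4712 rad (taken the short way round)
course = atan2(Δλ, Δψ) = 309.46°

309.5°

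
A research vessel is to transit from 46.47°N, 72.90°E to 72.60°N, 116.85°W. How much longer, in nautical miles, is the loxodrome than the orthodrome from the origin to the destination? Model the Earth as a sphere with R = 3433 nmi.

Great circle: cos σ = sin φ₁ sin φ₂ + cos φ₁ cos φ₂ cos Δλ,  σ = 1.0600 rad → d_gc = 3639.1 nmi
Rhumb line: Δψ = +0.9590, q = Δφ/Δψ = 0.4755, d_rh = R√(Δφ²+q²Δλ²) = 5097.2 nmi
Excess = 5097.2 − 3639.1 = 1458.1 ≈ 1458 nmi

1458 nmi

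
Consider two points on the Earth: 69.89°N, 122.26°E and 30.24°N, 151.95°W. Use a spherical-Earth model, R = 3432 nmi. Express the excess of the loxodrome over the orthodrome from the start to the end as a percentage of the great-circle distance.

6.4%

Great circle: σ = 1.0533 rad → d_gc = Rσ = 3614.8 nmi
Rhumb: Δφ = -0.6920, Δλ = +1.4973, Δψ = -1.1757, q = Δφ/Δψ = 0.5886 → d_rh = R√(Δφ²+q²Δλ²) = 3845.8 nmi
Excess = (3845.8 − 3614.8) / 3614.8 = 231.0 / 3614.8 = 6.39% ≈ 6.4%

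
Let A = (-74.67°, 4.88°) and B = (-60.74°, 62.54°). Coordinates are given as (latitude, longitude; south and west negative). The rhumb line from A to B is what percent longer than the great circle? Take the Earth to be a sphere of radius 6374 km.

3.7%

Great circle: σ = 0.4263 rad → d_gc = Rσ = 2717.3 km
Rhumb: Δφ = +0.2431, Δλ = +1.0064, Δψ = +0.6625, q = Δφ/Δψ = 0.3670 → d_rh = R√(Δφ²+q²Δλ²) = 2818.3 km
Excess = (2818.3 − 2717.3) / 2717.3 = 101.0 / 2717.3 = 3.72% ≈ 3.7%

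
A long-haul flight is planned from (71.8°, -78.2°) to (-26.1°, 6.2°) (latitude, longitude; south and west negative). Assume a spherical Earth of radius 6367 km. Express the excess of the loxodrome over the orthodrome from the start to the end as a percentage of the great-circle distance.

Great circle: σ = 1.9720 rad → d_gc = Rσ = 12555.9 km
Rhumb: Δφ = -1.7087, Δλ = +1.4731, Δψ = -2.3036, q = Δφ/Δψ = 0.7417 → d_rh = R√(Δφ²+q²Δλ²) = 12913.2 km
Excess = (12913.2 − 12555.9) / 12555.9 = 357.3 / 12555.9 = 2.846% ≈ 2.8%

2.8%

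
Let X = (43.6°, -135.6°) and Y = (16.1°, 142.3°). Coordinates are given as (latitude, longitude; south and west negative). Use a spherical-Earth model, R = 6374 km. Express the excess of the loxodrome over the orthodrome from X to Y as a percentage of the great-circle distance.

Great circle: σ = 1.2798 rad → d_gc = Rσ = 8157.7 km
Rhumb: Δφ = -0.4800, Δλ = -1.4329, Δψ = -0.5625, q = Δφ/Δψ = 0.8533 → d_rh = R√(Δφ²+q²Δλ²) = 8372.8 km
Excess = (8372.8 − 8157.7) / 8157.7 = 215.1 / 8157.7 = 2.64% ≈ 2.6%

2.6%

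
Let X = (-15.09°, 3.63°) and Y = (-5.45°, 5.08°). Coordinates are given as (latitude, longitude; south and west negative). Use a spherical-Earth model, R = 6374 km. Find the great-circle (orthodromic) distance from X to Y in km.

Haversine: a = sin²(Δφ/2)+cos φ₁ cos φ₂ sin²(Δλ/2) = 0.00721;  σ = 2·atan2(√a,√(1−a))
σ = 9.745° → d = Rσ = 6374·0.17008 = 1084 km

1084 km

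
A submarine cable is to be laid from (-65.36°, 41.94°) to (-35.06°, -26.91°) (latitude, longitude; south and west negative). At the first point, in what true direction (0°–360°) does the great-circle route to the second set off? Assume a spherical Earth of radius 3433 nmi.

272.2°

θ = atan2( sin Δλ·cos φ₂ ,  cos φ₁ sin φ₂ − sin φ₁ cos φ₂ cos Δλ )
  = atan2(-0.7634, +0.0290) = 272.17°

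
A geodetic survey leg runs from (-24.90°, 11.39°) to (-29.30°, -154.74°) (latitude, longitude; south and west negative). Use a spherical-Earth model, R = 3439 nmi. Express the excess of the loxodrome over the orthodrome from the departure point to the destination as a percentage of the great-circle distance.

Great circle: σ = 2.1675 rad → d_gc = Rσ = 7453.9 nmi
Rhumb: Δφ = -0.0768, Δλ = -2.8995, Δψ = -0.0863, q = Δφ/Δψ = 0.8899 → d_rh = R√(Δφ²+q²Δλ²) = 8877.3 nmi
Excess = (8877.3 − 7453.9) / 7453.9 = 1423.4 / 7453.9 = 19.10% ≈ 19.1%

19.1%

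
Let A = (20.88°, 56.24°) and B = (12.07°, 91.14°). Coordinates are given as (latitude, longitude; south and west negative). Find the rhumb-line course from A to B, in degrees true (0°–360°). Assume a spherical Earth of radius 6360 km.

104.8°

Δψ = ln[tan(π/4+φ₂/2)/tan(π/4+φ₁/2)] = -0.1605
Δλ = +0.6091 rad (taken the short way round)
course = atan2(Δλ, Δψ) = 104.76°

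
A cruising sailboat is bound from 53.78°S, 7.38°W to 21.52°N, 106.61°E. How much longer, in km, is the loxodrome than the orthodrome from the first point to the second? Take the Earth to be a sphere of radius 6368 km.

406 km

Great circle: cos σ = sin φ₁ sin φ₂ + cos φ₁ cos φ₂ cos Δλ,  σ = 2.1170 rad → d_gc = 13480.9 km
Rhumb line: Δψ = +1.5024, q = Δφ/Δψ = 0.8747, d_rh = R√(Δφ²+q²Δλ²) = 13887.3 km
Excess = 13887.3 − 13480.9 = 406.4 ≈ 406 km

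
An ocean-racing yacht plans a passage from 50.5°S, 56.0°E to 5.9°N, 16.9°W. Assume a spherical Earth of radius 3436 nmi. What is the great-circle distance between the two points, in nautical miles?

5030 nmi

Haversine: a = sin²(Δφ/2)+cos φ₁ cos φ₂ sin²(Δλ/2) = 0.44664;  σ = 2·atan2(√a,√(1−a))
σ = 83.873° → d = Rσ = 3436·1.46387 = 5030 nmi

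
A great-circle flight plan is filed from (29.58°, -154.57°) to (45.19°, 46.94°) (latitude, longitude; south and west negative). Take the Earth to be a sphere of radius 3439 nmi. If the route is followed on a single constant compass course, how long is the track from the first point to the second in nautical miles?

7566 nmi

Rhumb course C = atan2(Δλ, Δψ) with Δψ = ln[tan(π/4+φ₂/2)/tan(π/4+φ₁/2)] = +0.3452, Δλ = -2.7662 → C = 277.11°
d = R·|Δφ| / |cos C| = 3439·0.27245 / 0.12384 = 7566 nmi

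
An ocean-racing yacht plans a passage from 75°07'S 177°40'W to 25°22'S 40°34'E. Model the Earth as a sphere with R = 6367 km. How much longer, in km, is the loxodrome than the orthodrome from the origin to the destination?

1771 km

Great circle: cos σ = sin φ₁ sin φ₂ + cos φ₁ cos φ₂ cos Δλ,  σ = 1.3369 rad → d_gc = 8512.3 km
Rhumb line: Δψ = +1.5775, q = Δφ/Δψ = 0.5504, d_rh = R√(Δφ²+q²Δλ²) = 10283.6 km
Excess = 10283.6 − 8512.3 = 1771.3 ≈ 1771 km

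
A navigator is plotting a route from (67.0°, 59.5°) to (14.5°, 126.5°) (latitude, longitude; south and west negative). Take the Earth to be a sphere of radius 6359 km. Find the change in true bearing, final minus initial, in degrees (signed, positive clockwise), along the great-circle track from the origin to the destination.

At departure: θ₁ = atan2(sin Δλ cos φ₂, cos φ₁ sin φ₂ − sin φ₁ cos φ₂ cos Δλ) = 105.69°
At arrival: θ₂ = atan2(sin Δλ cos φ₁, −cos φ₂ sin φ₁ + sin φ₂ cos φ₁ cos Δλ) = 157.14°
Δθ = θ₂ − θ₁ = +51.4°

+51.4°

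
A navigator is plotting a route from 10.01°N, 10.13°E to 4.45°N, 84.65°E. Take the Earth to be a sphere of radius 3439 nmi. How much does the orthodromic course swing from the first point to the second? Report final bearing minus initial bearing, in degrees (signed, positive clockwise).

Initial bearing θ₁ = atan2(sin Δλ cos φ₂, cos φ₁ sin φ₂ − sin φ₁ cos φ₂ cos Δλ) = 88.20°
Final bearing θ₂ = (initial bearing from the destination back to the start) + 180° = 99.15°
Δθ = θ₂ − θ₁ = +10.9°

+10.9°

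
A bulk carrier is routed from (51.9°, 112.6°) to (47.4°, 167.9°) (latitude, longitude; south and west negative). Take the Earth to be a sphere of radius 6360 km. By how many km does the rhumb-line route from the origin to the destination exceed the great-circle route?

93 km

Great circle: cos σ = sin φ₁ sin φ₂ + cos φ₁ cos φ₂ cos Δλ,  σ = 0.6146 rad → d_gc = 3908.6 km
Rhumb line: Δψ = -0.1214, q = Δφ/Δψ = 0.6468, d_rh = R√(Δφ²+q²Δλ²) = 4001.8 km
Excess = 4001.8 − 3908.6 = 93.2 ≈ 93 km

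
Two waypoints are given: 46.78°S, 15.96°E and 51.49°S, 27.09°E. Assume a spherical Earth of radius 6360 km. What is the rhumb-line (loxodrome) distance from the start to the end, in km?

962 km

Δψ = ln[tan(π/4+φ₂/2)/tan(π/4+φ₁/2)] = -0.1258;  Δφ = -0.0822 rad,  Δλ = +0.1943 rad
q = Δφ/Δψ = 0.6536
d = R·√(Δφ² + q²Δλ²) = 6360·0.15125 = 962 km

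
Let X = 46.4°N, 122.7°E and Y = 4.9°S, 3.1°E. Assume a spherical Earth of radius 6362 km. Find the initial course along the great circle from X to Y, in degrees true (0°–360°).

N = sin Δλ·cos φ₂ = -0.8663;  D = cos φ₁ sin φ₂ − sin φ₁ cos φ₂ cos Δλ = +0.2975
initial course = atan2(N, D) = 288.95°

289.0°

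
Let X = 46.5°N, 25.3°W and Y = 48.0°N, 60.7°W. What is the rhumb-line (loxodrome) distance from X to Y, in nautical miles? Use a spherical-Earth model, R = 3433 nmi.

1442 nmi

Δψ = ln[tan(π/4+φ₂/2)/tan(π/4+φ₁/2)] = +0.0386;  Δφ = +0.0262 rad,  Δλ = -0.6178 rad
q = Δφ/Δψ = 0.6787
d = R·√(Δφ² + q²Δλ²) = 3433·0.42017 = 1442 nmi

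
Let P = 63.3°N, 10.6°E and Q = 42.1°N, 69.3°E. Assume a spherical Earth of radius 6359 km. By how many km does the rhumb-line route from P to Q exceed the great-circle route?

Great circle: cos σ = sin φ₁ sin φ₂ + cos φ₁ cos φ₂ cos Δλ,  σ = 0.6886 rad → d_gc = 4378.8 km
Rhumb line: Δψ = -0.6269, q = Δφ/Δψ = 0.5903, d_rh = R√(Δφ²+q²Δλ²) = 4508.1 km
Excess = 4508.1 − 4378.8 = 129.3 ≈ 129 km

129 km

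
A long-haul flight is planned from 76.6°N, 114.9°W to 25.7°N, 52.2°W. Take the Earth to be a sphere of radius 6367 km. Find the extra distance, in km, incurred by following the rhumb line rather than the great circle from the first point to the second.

217 km

Great circle: cos σ = sin φ₁ sin φ₂ + cos φ₁ cos φ₂ cos Δλ,  σ = 1.0267 rad → d_gc = 6537.1 km
Rhumb line: Δψ = -1.6772, q = Δφ/Δψ = 0.5297, d_rh = R√(Δφ²+q²Δλ²) = 6753.8 km
Excess = 6753.8 − 6537.1 = 216.7 ≈ 217 km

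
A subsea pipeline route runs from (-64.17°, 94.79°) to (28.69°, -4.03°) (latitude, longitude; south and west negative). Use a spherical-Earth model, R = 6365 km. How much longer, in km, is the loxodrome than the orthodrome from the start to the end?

371 km

Great circle: cos σ = sin φ₁ sin φ₂ + cos φ₁ cos φ₂ cos Δλ,  σ = 2.0837 rad → d_gc = 13262.8 km
Rhumb line: Δψ = +1.9958, q = Δφ/Δψ = 0.8121, d_rh = R√(Δφ²+q²Δλ²) = 13634.2 km
Excess = 13634.2 − 13262.8 = 371.4 ≈ 371 km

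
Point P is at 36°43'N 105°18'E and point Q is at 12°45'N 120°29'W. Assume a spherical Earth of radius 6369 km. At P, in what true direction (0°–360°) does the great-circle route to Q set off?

N = sin Δλ·cos φ₂ = +0.6990;  D = cos φ₁ sin φ₂ − sin φ₁ cos φ₂ cos Δλ = +0.5836
initial course = atan2(N, D) = 50.14°

50.1°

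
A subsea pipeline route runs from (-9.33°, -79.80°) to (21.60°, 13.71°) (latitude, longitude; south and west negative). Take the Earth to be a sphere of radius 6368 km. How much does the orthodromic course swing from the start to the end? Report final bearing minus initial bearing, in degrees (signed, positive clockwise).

Initial bearing θ₁ = atan2(sin Δλ cos φ₂, cos φ₁ sin φ₂ − sin φ₁ cos φ₂ cos Δλ) = 69.12°
Final bearing θ₂ = (initial bearing from the destination back to the start) + 180° = 82.57°
Δθ = θ₂ − θ₁ = +13.4°

+13.4°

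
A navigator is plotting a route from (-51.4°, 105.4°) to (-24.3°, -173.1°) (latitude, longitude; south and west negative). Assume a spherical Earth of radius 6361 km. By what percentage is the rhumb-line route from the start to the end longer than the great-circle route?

Great circle: σ = 1.1531 rad → d_gc = Rσ = 7334.9 km
Rhumb: Δφ = +0.4730, Δλ = +1.4224, Δψ = +0.6118, q = Δφ/Δψ = 0.7731 → d_rh = R√(Δφ²+q²Δλ²) = 7614.4 km
Excess = (7614.4 − 7334.9) / 7334.9 = 279.5 / 7334.9 = 3.81% ≈ 3.8%

3.8%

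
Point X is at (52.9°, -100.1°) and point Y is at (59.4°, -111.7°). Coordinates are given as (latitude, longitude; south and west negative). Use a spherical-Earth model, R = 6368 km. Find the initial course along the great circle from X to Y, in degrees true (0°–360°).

N = sin Δλ·cos φ₂ = -0.1024;  D = cos φ₁ sin φ₂ − sin φ₁ cos φ₂ cos Δλ = +0.1215
initial course = atan2(N, D) = 319.89°

319.9°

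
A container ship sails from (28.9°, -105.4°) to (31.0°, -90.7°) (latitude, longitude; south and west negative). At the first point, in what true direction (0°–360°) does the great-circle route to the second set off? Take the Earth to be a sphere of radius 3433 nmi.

θ = atan2( sin Δλ·cos φ₂ ,  cos φ₁ sin φ₂ − sin φ₁ cos φ₂ cos Δλ )
  = atan2(+0.2175, +0.0502) = 77.00°

77.0°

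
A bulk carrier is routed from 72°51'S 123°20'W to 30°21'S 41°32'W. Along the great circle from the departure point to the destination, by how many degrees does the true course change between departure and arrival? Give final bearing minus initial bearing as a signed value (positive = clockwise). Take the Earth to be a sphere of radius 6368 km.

-72.1°

At departure: θ₁ = atan2(sin Δλ cos φ₂, cos φ₁ sin φ₂ − sin φ₁ cos φ₂ cos Δλ) = 92.10°
At arrival: θ₂ = atan2(sin Δλ cos φ₁, −cos φ₂ sin φ₁ + sin φ₂ cos φ₁ cos Δλ) = 19.97°
Δθ = θ₂ − θ₁ = -72.1°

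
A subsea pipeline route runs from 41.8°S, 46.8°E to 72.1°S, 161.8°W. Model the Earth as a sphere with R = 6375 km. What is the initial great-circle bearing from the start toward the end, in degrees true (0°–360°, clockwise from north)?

N = sin Δλ·cos φ₂ = +0.1471;  D = cos φ₁ sin φ₂ − sin φ₁ cos φ₂ cos Δλ = -0.8893
initial course = atan2(N, D) = 170.61°

170.6°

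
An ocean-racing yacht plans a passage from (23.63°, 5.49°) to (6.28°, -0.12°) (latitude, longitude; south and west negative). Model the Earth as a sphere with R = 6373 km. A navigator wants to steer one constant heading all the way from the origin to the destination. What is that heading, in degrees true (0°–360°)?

197.3°

Δψ = ln[tan(π/4+φ₂/2)/tan(π/4+φ₁/2)] = -0.3148
Δλ = -0.0979 rad (taken the short way round)
course = atan2(Δλ, Δψ) = 197.28°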